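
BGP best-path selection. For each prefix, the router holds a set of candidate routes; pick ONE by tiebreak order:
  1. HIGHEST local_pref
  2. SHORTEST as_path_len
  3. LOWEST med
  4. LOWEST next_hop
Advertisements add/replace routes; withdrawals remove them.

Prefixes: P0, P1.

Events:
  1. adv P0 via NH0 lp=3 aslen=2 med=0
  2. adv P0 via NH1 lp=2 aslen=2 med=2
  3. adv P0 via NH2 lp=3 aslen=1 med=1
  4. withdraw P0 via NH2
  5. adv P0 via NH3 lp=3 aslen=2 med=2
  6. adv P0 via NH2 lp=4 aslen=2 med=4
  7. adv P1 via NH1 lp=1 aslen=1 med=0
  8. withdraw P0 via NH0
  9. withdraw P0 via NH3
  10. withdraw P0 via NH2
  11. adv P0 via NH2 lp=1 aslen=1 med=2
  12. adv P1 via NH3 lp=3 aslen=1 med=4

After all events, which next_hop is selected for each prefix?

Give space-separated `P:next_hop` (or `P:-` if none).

Answer: P0:NH1 P1:NH3

Derivation:
Op 1: best P0=NH0 P1=-
Op 2: best P0=NH0 P1=-
Op 3: best P0=NH2 P1=-
Op 4: best P0=NH0 P1=-
Op 5: best P0=NH0 P1=-
Op 6: best P0=NH2 P1=-
Op 7: best P0=NH2 P1=NH1
Op 8: best P0=NH2 P1=NH1
Op 9: best P0=NH2 P1=NH1
Op 10: best P0=NH1 P1=NH1
Op 11: best P0=NH1 P1=NH1
Op 12: best P0=NH1 P1=NH3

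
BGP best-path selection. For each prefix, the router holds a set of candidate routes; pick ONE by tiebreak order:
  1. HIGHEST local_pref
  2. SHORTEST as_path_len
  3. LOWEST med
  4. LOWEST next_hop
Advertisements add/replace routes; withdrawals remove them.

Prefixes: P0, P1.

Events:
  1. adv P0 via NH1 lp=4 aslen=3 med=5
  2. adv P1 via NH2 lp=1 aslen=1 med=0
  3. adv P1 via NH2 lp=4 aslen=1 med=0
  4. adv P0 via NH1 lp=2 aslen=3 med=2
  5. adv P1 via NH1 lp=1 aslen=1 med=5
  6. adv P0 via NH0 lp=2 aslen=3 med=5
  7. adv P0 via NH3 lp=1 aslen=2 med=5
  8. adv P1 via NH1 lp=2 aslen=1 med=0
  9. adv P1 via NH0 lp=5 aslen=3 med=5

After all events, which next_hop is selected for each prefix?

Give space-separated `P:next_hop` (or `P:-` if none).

Answer: P0:NH1 P1:NH0

Derivation:
Op 1: best P0=NH1 P1=-
Op 2: best P0=NH1 P1=NH2
Op 3: best P0=NH1 P1=NH2
Op 4: best P0=NH1 P1=NH2
Op 5: best P0=NH1 P1=NH2
Op 6: best P0=NH1 P1=NH2
Op 7: best P0=NH1 P1=NH2
Op 8: best P0=NH1 P1=NH2
Op 9: best P0=NH1 P1=NH0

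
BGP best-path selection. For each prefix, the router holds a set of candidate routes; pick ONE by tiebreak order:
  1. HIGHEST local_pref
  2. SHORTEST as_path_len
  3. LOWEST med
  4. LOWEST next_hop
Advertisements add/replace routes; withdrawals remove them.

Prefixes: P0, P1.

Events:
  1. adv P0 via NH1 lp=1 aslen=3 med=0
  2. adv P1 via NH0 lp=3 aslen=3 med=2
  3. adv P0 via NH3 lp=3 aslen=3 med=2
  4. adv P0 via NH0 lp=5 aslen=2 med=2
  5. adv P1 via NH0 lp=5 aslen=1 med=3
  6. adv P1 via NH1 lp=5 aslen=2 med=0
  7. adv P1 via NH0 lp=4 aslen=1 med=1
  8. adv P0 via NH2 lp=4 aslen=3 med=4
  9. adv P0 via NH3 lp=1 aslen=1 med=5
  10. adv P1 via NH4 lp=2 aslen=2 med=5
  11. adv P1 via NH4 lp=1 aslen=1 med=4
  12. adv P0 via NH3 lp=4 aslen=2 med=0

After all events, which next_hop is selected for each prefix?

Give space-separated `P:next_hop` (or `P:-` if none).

Answer: P0:NH0 P1:NH1

Derivation:
Op 1: best P0=NH1 P1=-
Op 2: best P0=NH1 P1=NH0
Op 3: best P0=NH3 P1=NH0
Op 4: best P0=NH0 P1=NH0
Op 5: best P0=NH0 P1=NH0
Op 6: best P0=NH0 P1=NH0
Op 7: best P0=NH0 P1=NH1
Op 8: best P0=NH0 P1=NH1
Op 9: best P0=NH0 P1=NH1
Op 10: best P0=NH0 P1=NH1
Op 11: best P0=NH0 P1=NH1
Op 12: best P0=NH0 P1=NH1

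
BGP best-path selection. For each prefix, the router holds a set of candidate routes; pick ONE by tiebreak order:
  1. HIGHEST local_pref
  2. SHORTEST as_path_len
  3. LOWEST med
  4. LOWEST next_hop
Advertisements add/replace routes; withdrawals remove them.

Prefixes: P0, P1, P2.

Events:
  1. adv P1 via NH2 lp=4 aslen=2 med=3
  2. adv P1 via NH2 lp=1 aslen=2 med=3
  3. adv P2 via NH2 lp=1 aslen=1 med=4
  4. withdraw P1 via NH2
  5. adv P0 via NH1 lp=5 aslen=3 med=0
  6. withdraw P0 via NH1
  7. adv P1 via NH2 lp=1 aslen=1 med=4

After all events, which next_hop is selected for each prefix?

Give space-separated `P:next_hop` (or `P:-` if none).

Answer: P0:- P1:NH2 P2:NH2

Derivation:
Op 1: best P0=- P1=NH2 P2=-
Op 2: best P0=- P1=NH2 P2=-
Op 3: best P0=- P1=NH2 P2=NH2
Op 4: best P0=- P1=- P2=NH2
Op 5: best P0=NH1 P1=- P2=NH2
Op 6: best P0=- P1=- P2=NH2
Op 7: best P0=- P1=NH2 P2=NH2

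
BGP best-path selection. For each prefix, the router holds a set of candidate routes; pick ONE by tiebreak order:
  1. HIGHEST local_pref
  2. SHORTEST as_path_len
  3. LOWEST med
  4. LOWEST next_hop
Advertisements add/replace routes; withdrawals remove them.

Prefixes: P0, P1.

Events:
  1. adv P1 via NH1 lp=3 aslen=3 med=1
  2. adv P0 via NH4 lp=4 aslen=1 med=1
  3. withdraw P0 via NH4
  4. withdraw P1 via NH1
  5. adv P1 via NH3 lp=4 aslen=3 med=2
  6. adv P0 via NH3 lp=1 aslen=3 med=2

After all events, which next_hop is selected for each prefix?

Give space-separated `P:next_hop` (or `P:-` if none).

Op 1: best P0=- P1=NH1
Op 2: best P0=NH4 P1=NH1
Op 3: best P0=- P1=NH1
Op 4: best P0=- P1=-
Op 5: best P0=- P1=NH3
Op 6: best P0=NH3 P1=NH3

Answer: P0:NH3 P1:NH3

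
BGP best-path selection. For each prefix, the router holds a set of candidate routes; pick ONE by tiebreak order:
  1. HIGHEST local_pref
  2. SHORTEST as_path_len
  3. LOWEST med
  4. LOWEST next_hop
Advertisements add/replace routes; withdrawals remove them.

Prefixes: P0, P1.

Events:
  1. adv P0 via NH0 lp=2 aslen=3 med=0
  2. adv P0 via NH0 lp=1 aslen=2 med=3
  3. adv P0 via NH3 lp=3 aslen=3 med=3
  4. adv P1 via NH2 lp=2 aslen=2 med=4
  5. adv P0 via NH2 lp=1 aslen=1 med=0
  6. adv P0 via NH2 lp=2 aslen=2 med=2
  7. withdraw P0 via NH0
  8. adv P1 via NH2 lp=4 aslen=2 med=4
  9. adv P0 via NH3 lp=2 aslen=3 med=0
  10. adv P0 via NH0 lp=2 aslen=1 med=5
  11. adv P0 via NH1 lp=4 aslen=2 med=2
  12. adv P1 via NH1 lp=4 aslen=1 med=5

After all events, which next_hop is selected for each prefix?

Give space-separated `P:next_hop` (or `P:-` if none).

Answer: P0:NH1 P1:NH1

Derivation:
Op 1: best P0=NH0 P1=-
Op 2: best P0=NH0 P1=-
Op 3: best P0=NH3 P1=-
Op 4: best P0=NH3 P1=NH2
Op 5: best P0=NH3 P1=NH2
Op 6: best P0=NH3 P1=NH2
Op 7: best P0=NH3 P1=NH2
Op 8: best P0=NH3 P1=NH2
Op 9: best P0=NH2 P1=NH2
Op 10: best P0=NH0 P1=NH2
Op 11: best P0=NH1 P1=NH2
Op 12: best P0=NH1 P1=NH1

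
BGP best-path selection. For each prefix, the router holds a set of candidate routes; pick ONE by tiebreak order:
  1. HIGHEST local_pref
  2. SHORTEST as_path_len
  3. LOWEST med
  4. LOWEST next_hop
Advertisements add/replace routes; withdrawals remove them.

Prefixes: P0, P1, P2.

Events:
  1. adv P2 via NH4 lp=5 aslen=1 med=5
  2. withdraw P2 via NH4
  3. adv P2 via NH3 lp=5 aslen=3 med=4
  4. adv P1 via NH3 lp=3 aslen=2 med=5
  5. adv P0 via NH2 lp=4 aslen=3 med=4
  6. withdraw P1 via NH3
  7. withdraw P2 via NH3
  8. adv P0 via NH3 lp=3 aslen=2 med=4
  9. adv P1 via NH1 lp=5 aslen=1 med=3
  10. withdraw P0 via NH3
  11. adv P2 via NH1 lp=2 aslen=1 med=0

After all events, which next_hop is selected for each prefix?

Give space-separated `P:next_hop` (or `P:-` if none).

Answer: P0:NH2 P1:NH1 P2:NH1

Derivation:
Op 1: best P0=- P1=- P2=NH4
Op 2: best P0=- P1=- P2=-
Op 3: best P0=- P1=- P2=NH3
Op 4: best P0=- P1=NH3 P2=NH3
Op 5: best P0=NH2 P1=NH3 P2=NH3
Op 6: best P0=NH2 P1=- P2=NH3
Op 7: best P0=NH2 P1=- P2=-
Op 8: best P0=NH2 P1=- P2=-
Op 9: best P0=NH2 P1=NH1 P2=-
Op 10: best P0=NH2 P1=NH1 P2=-
Op 11: best P0=NH2 P1=NH1 P2=NH1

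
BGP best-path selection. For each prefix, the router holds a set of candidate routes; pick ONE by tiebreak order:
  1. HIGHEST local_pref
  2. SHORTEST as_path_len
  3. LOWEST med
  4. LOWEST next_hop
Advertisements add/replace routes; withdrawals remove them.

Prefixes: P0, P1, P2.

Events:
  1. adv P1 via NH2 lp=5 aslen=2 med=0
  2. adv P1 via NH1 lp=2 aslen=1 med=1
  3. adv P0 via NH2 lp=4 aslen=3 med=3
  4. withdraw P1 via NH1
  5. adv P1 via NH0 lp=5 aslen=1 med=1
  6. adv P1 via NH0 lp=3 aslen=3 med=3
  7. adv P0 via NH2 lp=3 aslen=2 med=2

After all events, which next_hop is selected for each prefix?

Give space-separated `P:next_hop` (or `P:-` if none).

Op 1: best P0=- P1=NH2 P2=-
Op 2: best P0=- P1=NH2 P2=-
Op 3: best P0=NH2 P1=NH2 P2=-
Op 4: best P0=NH2 P1=NH2 P2=-
Op 5: best P0=NH2 P1=NH0 P2=-
Op 6: best P0=NH2 P1=NH2 P2=-
Op 7: best P0=NH2 P1=NH2 P2=-

Answer: P0:NH2 P1:NH2 P2:-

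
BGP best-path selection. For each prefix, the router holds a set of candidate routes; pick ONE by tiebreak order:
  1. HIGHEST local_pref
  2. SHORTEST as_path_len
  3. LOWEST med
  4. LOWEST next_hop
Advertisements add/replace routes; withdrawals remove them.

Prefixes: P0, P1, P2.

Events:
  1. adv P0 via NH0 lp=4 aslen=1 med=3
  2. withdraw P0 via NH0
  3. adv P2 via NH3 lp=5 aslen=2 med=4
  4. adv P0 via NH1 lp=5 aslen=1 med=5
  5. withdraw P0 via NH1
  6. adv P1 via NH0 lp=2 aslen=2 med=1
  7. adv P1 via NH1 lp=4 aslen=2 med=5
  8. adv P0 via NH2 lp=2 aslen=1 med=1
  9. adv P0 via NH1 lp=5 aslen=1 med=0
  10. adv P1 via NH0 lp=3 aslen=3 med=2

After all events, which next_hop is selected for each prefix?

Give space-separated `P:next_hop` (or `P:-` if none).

Answer: P0:NH1 P1:NH1 P2:NH3

Derivation:
Op 1: best P0=NH0 P1=- P2=-
Op 2: best P0=- P1=- P2=-
Op 3: best P0=- P1=- P2=NH3
Op 4: best P0=NH1 P1=- P2=NH3
Op 5: best P0=- P1=- P2=NH3
Op 6: best P0=- P1=NH0 P2=NH3
Op 7: best P0=- P1=NH1 P2=NH3
Op 8: best P0=NH2 P1=NH1 P2=NH3
Op 9: best P0=NH1 P1=NH1 P2=NH3
Op 10: best P0=NH1 P1=NH1 P2=NH3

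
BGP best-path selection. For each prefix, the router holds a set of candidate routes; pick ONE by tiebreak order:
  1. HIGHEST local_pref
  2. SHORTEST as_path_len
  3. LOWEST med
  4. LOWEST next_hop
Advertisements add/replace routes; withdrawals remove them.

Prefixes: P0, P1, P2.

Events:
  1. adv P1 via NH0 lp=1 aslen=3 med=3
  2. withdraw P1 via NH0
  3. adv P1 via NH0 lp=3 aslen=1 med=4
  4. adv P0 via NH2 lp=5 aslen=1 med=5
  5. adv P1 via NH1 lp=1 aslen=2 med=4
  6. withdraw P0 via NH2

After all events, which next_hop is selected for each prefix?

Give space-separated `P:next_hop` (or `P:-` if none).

Answer: P0:- P1:NH0 P2:-

Derivation:
Op 1: best P0=- P1=NH0 P2=-
Op 2: best P0=- P1=- P2=-
Op 3: best P0=- P1=NH0 P2=-
Op 4: best P0=NH2 P1=NH0 P2=-
Op 5: best P0=NH2 P1=NH0 P2=-
Op 6: best P0=- P1=NH0 P2=-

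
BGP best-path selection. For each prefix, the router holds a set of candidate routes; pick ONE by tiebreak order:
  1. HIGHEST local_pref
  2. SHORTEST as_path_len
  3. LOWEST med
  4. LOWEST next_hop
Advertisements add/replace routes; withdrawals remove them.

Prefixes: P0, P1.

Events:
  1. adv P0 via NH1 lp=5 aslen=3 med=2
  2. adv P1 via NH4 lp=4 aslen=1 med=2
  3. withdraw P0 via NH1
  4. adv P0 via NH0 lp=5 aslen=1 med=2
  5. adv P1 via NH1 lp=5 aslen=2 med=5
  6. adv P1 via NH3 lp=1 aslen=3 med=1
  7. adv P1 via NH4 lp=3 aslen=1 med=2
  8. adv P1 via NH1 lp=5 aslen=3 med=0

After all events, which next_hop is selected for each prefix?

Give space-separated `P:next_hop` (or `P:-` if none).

Op 1: best P0=NH1 P1=-
Op 2: best P0=NH1 P1=NH4
Op 3: best P0=- P1=NH4
Op 4: best P0=NH0 P1=NH4
Op 5: best P0=NH0 P1=NH1
Op 6: best P0=NH0 P1=NH1
Op 7: best P0=NH0 P1=NH1
Op 8: best P0=NH0 P1=NH1

Answer: P0:NH0 P1:NH1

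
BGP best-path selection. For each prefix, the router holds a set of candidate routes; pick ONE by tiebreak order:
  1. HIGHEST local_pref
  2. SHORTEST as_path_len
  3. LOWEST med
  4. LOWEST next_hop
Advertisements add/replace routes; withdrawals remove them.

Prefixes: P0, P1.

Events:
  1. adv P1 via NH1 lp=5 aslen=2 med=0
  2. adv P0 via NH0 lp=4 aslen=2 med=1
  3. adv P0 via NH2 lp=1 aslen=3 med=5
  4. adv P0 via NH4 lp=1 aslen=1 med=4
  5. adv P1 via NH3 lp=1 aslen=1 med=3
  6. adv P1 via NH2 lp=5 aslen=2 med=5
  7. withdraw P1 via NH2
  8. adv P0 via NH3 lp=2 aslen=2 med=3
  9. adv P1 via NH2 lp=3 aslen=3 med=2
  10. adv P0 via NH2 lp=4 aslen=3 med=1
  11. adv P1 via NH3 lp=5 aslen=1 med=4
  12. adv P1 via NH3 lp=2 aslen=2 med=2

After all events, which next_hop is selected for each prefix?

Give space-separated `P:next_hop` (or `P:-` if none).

Op 1: best P0=- P1=NH1
Op 2: best P0=NH0 P1=NH1
Op 3: best P0=NH0 P1=NH1
Op 4: best P0=NH0 P1=NH1
Op 5: best P0=NH0 P1=NH1
Op 6: best P0=NH0 P1=NH1
Op 7: best P0=NH0 P1=NH1
Op 8: best P0=NH0 P1=NH1
Op 9: best P0=NH0 P1=NH1
Op 10: best P0=NH0 P1=NH1
Op 11: best P0=NH0 P1=NH3
Op 12: best P0=NH0 P1=NH1

Answer: P0:NH0 P1:NH1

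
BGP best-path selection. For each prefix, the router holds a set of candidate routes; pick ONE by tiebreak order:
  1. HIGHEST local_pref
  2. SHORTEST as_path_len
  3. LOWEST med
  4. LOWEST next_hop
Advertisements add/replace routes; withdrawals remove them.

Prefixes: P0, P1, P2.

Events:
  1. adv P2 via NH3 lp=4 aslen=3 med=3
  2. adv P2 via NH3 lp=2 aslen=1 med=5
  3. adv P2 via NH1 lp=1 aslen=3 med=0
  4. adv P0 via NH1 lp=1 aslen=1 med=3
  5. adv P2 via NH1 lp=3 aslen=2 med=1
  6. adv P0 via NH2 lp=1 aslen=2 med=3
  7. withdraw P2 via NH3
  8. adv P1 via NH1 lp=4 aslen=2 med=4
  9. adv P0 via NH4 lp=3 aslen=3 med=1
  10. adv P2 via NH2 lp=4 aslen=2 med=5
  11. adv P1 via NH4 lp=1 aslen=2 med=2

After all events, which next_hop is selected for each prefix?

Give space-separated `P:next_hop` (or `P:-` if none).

Op 1: best P0=- P1=- P2=NH3
Op 2: best P0=- P1=- P2=NH3
Op 3: best P0=- P1=- P2=NH3
Op 4: best P0=NH1 P1=- P2=NH3
Op 5: best P0=NH1 P1=- P2=NH1
Op 6: best P0=NH1 P1=- P2=NH1
Op 7: best P0=NH1 P1=- P2=NH1
Op 8: best P0=NH1 P1=NH1 P2=NH1
Op 9: best P0=NH4 P1=NH1 P2=NH1
Op 10: best P0=NH4 P1=NH1 P2=NH2
Op 11: best P0=NH4 P1=NH1 P2=NH2

Answer: P0:NH4 P1:NH1 P2:NH2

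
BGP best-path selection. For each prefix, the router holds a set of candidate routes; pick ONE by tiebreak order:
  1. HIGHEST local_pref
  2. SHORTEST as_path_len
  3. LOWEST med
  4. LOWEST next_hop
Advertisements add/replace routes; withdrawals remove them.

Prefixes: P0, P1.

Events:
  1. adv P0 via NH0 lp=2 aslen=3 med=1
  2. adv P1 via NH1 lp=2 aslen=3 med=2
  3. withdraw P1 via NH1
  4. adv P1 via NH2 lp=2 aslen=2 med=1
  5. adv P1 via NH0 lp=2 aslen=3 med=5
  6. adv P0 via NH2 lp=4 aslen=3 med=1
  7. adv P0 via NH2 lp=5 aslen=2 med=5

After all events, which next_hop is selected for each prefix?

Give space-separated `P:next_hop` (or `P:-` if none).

Answer: P0:NH2 P1:NH2

Derivation:
Op 1: best P0=NH0 P1=-
Op 2: best P0=NH0 P1=NH1
Op 3: best P0=NH0 P1=-
Op 4: best P0=NH0 P1=NH2
Op 5: best P0=NH0 P1=NH2
Op 6: best P0=NH2 P1=NH2
Op 7: best P0=NH2 P1=NH2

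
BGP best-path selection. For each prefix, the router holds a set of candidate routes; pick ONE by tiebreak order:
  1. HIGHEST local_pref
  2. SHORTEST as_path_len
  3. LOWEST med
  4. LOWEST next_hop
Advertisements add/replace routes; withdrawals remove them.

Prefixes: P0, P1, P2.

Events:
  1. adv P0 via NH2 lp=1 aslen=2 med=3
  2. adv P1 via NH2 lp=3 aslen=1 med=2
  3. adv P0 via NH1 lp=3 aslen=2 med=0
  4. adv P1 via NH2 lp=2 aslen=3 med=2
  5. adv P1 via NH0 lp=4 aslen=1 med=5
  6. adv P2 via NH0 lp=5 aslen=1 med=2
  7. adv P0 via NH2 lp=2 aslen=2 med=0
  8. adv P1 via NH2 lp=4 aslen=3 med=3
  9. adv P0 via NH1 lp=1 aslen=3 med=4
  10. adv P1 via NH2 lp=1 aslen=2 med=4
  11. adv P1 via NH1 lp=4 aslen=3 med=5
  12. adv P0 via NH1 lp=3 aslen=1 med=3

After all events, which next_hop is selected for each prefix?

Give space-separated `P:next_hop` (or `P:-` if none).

Answer: P0:NH1 P1:NH0 P2:NH0

Derivation:
Op 1: best P0=NH2 P1=- P2=-
Op 2: best P0=NH2 P1=NH2 P2=-
Op 3: best P0=NH1 P1=NH2 P2=-
Op 4: best P0=NH1 P1=NH2 P2=-
Op 5: best P0=NH1 P1=NH0 P2=-
Op 6: best P0=NH1 P1=NH0 P2=NH0
Op 7: best P0=NH1 P1=NH0 P2=NH0
Op 8: best P0=NH1 P1=NH0 P2=NH0
Op 9: best P0=NH2 P1=NH0 P2=NH0
Op 10: best P0=NH2 P1=NH0 P2=NH0
Op 11: best P0=NH2 P1=NH0 P2=NH0
Op 12: best P0=NH1 P1=NH0 P2=NH0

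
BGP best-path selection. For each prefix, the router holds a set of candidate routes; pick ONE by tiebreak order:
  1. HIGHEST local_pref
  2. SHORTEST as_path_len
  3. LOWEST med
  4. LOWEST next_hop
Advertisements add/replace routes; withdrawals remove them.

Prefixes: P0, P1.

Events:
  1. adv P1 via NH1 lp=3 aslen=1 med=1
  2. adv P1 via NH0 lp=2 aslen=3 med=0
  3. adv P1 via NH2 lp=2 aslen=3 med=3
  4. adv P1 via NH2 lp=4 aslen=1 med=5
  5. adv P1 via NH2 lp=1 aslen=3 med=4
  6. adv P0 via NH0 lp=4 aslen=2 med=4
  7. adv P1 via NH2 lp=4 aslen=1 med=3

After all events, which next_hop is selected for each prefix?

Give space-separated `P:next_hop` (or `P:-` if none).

Answer: P0:NH0 P1:NH2

Derivation:
Op 1: best P0=- P1=NH1
Op 2: best P0=- P1=NH1
Op 3: best P0=- P1=NH1
Op 4: best P0=- P1=NH2
Op 5: best P0=- P1=NH1
Op 6: best P0=NH0 P1=NH1
Op 7: best P0=NH0 P1=NH2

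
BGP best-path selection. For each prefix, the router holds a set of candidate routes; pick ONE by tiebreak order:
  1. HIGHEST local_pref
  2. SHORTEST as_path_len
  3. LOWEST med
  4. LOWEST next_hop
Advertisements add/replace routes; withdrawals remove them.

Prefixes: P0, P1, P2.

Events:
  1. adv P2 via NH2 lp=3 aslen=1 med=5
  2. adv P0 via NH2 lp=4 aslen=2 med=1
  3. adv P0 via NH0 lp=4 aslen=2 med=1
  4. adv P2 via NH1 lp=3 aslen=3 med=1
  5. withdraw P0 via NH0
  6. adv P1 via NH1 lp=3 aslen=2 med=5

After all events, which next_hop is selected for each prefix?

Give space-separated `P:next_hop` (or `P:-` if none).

Op 1: best P0=- P1=- P2=NH2
Op 2: best P0=NH2 P1=- P2=NH2
Op 3: best P0=NH0 P1=- P2=NH2
Op 4: best P0=NH0 P1=- P2=NH2
Op 5: best P0=NH2 P1=- P2=NH2
Op 6: best P0=NH2 P1=NH1 P2=NH2

Answer: P0:NH2 P1:NH1 P2:NH2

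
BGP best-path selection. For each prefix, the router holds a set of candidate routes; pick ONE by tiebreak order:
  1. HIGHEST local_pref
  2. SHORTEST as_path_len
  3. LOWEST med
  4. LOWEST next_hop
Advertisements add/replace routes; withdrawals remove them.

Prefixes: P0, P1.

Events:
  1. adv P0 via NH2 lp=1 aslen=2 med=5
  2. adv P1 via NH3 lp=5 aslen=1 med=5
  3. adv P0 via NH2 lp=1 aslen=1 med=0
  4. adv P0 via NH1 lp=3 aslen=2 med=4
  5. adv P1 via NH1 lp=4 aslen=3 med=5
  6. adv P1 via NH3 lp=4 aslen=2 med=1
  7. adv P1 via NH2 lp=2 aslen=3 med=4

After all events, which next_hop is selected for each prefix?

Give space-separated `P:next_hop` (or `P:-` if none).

Answer: P0:NH1 P1:NH3

Derivation:
Op 1: best P0=NH2 P1=-
Op 2: best P0=NH2 P1=NH3
Op 3: best P0=NH2 P1=NH3
Op 4: best P0=NH1 P1=NH3
Op 5: best P0=NH1 P1=NH3
Op 6: best P0=NH1 P1=NH3
Op 7: best P0=NH1 P1=NH3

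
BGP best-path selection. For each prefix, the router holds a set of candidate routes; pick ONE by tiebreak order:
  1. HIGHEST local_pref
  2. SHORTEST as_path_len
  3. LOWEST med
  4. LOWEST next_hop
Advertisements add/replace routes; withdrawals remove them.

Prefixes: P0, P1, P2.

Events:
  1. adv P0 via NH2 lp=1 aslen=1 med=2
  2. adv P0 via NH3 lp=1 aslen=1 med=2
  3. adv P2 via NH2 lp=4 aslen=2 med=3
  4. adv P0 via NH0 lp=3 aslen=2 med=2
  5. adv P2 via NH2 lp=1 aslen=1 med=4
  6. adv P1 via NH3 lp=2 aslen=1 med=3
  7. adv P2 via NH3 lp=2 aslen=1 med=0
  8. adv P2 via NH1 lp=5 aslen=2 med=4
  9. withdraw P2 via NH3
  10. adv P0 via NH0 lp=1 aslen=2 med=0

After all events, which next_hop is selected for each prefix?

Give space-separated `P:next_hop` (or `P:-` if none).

Op 1: best P0=NH2 P1=- P2=-
Op 2: best P0=NH2 P1=- P2=-
Op 3: best P0=NH2 P1=- P2=NH2
Op 4: best P0=NH0 P1=- P2=NH2
Op 5: best P0=NH0 P1=- P2=NH2
Op 6: best P0=NH0 P1=NH3 P2=NH2
Op 7: best P0=NH0 P1=NH3 P2=NH3
Op 8: best P0=NH0 P1=NH3 P2=NH1
Op 9: best P0=NH0 P1=NH3 P2=NH1
Op 10: best P0=NH2 P1=NH3 P2=NH1

Answer: P0:NH2 P1:NH3 P2:NH1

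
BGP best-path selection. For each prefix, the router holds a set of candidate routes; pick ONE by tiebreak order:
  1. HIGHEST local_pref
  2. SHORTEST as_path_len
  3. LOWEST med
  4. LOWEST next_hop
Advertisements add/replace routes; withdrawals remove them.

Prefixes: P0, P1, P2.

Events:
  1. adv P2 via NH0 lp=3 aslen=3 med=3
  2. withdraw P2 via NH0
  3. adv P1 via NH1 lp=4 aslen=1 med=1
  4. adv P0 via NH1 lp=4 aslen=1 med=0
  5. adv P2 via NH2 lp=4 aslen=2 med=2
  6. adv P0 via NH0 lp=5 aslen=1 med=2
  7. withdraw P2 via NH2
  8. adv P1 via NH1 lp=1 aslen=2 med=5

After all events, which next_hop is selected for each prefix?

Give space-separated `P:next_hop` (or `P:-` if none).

Answer: P0:NH0 P1:NH1 P2:-

Derivation:
Op 1: best P0=- P1=- P2=NH0
Op 2: best P0=- P1=- P2=-
Op 3: best P0=- P1=NH1 P2=-
Op 4: best P0=NH1 P1=NH1 P2=-
Op 5: best P0=NH1 P1=NH1 P2=NH2
Op 6: best P0=NH0 P1=NH1 P2=NH2
Op 7: best P0=NH0 P1=NH1 P2=-
Op 8: best P0=NH0 P1=NH1 P2=-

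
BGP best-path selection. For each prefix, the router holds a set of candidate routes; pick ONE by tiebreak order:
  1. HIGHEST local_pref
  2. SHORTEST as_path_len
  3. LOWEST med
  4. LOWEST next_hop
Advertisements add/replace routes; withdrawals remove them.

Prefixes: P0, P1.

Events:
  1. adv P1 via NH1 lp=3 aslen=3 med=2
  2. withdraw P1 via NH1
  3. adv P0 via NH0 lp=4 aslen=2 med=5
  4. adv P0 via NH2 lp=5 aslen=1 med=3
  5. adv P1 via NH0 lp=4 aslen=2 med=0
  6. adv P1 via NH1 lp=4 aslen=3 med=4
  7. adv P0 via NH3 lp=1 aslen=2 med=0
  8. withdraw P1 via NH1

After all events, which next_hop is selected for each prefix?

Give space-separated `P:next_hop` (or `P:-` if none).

Answer: P0:NH2 P1:NH0

Derivation:
Op 1: best P0=- P1=NH1
Op 2: best P0=- P1=-
Op 3: best P0=NH0 P1=-
Op 4: best P0=NH2 P1=-
Op 5: best P0=NH2 P1=NH0
Op 6: best P0=NH2 P1=NH0
Op 7: best P0=NH2 P1=NH0
Op 8: best P0=NH2 P1=NH0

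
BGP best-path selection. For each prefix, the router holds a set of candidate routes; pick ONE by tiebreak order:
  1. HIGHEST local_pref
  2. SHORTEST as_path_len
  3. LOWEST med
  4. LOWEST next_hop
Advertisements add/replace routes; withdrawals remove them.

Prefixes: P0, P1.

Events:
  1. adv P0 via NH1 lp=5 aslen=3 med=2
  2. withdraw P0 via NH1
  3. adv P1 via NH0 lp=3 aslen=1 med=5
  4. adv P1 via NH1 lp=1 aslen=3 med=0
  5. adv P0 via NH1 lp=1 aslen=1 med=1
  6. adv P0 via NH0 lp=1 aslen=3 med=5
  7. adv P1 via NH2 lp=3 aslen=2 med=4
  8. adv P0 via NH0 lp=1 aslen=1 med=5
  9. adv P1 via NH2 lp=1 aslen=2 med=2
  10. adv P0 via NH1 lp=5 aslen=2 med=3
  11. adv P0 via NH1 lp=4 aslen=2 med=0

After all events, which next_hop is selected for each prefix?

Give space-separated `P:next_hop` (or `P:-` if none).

Op 1: best P0=NH1 P1=-
Op 2: best P0=- P1=-
Op 3: best P0=- P1=NH0
Op 4: best P0=- P1=NH0
Op 5: best P0=NH1 P1=NH0
Op 6: best P0=NH1 P1=NH0
Op 7: best P0=NH1 P1=NH0
Op 8: best P0=NH1 P1=NH0
Op 9: best P0=NH1 P1=NH0
Op 10: best P0=NH1 P1=NH0
Op 11: best P0=NH1 P1=NH0

Answer: P0:NH1 P1:NH0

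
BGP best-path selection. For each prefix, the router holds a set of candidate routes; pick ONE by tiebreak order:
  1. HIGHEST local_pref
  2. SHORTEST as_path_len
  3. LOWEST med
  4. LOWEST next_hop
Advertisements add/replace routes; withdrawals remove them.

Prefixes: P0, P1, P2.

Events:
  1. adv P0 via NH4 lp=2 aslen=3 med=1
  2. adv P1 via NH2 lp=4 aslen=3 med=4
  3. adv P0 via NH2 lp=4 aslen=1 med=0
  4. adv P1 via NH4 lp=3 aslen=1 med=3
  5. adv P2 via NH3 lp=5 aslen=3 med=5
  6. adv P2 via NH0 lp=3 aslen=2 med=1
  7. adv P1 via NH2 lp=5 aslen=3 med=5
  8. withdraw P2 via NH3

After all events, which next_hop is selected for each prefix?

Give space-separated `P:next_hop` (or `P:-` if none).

Op 1: best P0=NH4 P1=- P2=-
Op 2: best P0=NH4 P1=NH2 P2=-
Op 3: best P0=NH2 P1=NH2 P2=-
Op 4: best P0=NH2 P1=NH2 P2=-
Op 5: best P0=NH2 P1=NH2 P2=NH3
Op 6: best P0=NH2 P1=NH2 P2=NH3
Op 7: best P0=NH2 P1=NH2 P2=NH3
Op 8: best P0=NH2 P1=NH2 P2=NH0

Answer: P0:NH2 P1:NH2 P2:NH0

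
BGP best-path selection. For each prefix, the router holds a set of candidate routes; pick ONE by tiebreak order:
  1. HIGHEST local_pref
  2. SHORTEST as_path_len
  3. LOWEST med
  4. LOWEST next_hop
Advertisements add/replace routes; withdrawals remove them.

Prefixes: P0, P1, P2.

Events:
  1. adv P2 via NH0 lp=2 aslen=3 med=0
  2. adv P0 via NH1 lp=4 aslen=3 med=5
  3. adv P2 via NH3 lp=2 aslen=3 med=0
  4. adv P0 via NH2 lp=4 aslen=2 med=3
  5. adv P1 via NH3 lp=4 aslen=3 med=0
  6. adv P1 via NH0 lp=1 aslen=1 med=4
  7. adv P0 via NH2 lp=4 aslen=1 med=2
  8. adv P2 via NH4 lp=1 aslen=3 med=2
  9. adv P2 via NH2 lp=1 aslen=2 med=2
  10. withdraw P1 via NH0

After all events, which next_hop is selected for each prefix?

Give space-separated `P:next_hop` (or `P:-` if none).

Answer: P0:NH2 P1:NH3 P2:NH0

Derivation:
Op 1: best P0=- P1=- P2=NH0
Op 2: best P0=NH1 P1=- P2=NH0
Op 3: best P0=NH1 P1=- P2=NH0
Op 4: best P0=NH2 P1=- P2=NH0
Op 5: best P0=NH2 P1=NH3 P2=NH0
Op 6: best P0=NH2 P1=NH3 P2=NH0
Op 7: best P0=NH2 P1=NH3 P2=NH0
Op 8: best P0=NH2 P1=NH3 P2=NH0
Op 9: best P0=NH2 P1=NH3 P2=NH0
Op 10: best P0=NH2 P1=NH3 P2=NH0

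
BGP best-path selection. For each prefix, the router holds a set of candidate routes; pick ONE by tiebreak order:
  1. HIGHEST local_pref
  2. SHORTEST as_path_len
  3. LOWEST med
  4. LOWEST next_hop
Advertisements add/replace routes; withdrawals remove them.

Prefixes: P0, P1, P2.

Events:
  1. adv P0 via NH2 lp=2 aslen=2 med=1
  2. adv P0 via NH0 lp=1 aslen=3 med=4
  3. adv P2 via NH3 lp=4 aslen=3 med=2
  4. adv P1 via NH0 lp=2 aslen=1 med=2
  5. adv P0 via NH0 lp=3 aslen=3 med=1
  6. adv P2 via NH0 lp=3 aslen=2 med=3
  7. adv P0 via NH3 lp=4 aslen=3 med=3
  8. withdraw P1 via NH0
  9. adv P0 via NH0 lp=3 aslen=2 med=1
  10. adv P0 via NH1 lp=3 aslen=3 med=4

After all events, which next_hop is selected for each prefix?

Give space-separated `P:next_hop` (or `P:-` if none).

Op 1: best P0=NH2 P1=- P2=-
Op 2: best P0=NH2 P1=- P2=-
Op 3: best P0=NH2 P1=- P2=NH3
Op 4: best P0=NH2 P1=NH0 P2=NH3
Op 5: best P0=NH0 P1=NH0 P2=NH3
Op 6: best P0=NH0 P1=NH0 P2=NH3
Op 7: best P0=NH3 P1=NH0 P2=NH3
Op 8: best P0=NH3 P1=- P2=NH3
Op 9: best P0=NH3 P1=- P2=NH3
Op 10: best P0=NH3 P1=- P2=NH3

Answer: P0:NH3 P1:- P2:NH3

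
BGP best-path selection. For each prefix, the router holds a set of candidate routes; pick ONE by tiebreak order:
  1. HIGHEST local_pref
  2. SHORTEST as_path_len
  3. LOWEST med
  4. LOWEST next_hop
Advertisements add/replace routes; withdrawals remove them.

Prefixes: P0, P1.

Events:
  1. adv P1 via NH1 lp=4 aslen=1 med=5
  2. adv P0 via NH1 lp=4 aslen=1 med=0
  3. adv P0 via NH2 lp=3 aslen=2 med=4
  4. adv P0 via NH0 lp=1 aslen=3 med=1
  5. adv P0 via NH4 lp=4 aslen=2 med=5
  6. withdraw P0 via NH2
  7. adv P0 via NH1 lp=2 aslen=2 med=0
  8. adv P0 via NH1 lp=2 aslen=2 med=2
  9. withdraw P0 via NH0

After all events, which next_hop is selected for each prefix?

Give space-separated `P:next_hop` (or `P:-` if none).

Op 1: best P0=- P1=NH1
Op 2: best P0=NH1 P1=NH1
Op 3: best P0=NH1 P1=NH1
Op 4: best P0=NH1 P1=NH1
Op 5: best P0=NH1 P1=NH1
Op 6: best P0=NH1 P1=NH1
Op 7: best P0=NH4 P1=NH1
Op 8: best P0=NH4 P1=NH1
Op 9: best P0=NH4 P1=NH1

Answer: P0:NH4 P1:NH1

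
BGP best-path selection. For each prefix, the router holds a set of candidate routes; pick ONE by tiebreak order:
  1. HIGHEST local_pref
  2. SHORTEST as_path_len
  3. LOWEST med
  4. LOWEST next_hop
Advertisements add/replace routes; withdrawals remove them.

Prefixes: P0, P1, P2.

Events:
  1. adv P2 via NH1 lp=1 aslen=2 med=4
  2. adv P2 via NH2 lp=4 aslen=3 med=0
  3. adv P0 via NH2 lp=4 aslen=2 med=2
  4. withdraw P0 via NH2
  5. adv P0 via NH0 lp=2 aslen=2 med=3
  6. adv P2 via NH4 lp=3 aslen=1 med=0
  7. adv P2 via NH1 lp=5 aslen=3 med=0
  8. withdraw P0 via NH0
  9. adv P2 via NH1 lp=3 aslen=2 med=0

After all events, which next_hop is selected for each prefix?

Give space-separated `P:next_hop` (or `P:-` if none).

Answer: P0:- P1:- P2:NH2

Derivation:
Op 1: best P0=- P1=- P2=NH1
Op 2: best P0=- P1=- P2=NH2
Op 3: best P0=NH2 P1=- P2=NH2
Op 4: best P0=- P1=- P2=NH2
Op 5: best P0=NH0 P1=- P2=NH2
Op 6: best P0=NH0 P1=- P2=NH2
Op 7: best P0=NH0 P1=- P2=NH1
Op 8: best P0=- P1=- P2=NH1
Op 9: best P0=- P1=- P2=NH2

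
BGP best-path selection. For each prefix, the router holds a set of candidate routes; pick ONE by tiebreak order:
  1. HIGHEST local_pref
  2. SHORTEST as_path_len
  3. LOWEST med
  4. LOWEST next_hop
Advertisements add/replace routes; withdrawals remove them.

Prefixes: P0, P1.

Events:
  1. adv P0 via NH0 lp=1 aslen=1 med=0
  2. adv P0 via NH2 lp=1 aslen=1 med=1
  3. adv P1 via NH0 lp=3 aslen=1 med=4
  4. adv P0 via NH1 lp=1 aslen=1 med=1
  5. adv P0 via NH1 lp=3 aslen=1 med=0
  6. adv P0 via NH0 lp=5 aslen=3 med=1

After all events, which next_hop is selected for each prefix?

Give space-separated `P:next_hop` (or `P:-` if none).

Answer: P0:NH0 P1:NH0

Derivation:
Op 1: best P0=NH0 P1=-
Op 2: best P0=NH0 P1=-
Op 3: best P0=NH0 P1=NH0
Op 4: best P0=NH0 P1=NH0
Op 5: best P0=NH1 P1=NH0
Op 6: best P0=NH0 P1=NH0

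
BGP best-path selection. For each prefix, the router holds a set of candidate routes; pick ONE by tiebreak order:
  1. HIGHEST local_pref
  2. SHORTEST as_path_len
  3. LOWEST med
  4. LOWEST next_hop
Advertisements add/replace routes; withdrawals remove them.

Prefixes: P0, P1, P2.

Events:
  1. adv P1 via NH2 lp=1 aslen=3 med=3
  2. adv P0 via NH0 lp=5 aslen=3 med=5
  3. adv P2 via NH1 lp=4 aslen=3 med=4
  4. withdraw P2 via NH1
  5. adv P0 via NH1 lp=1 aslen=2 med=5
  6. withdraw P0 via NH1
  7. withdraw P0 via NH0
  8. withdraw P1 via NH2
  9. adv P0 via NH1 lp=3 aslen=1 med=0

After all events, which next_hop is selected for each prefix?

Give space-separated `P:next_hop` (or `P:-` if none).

Answer: P0:NH1 P1:- P2:-

Derivation:
Op 1: best P0=- P1=NH2 P2=-
Op 2: best P0=NH0 P1=NH2 P2=-
Op 3: best P0=NH0 P1=NH2 P2=NH1
Op 4: best P0=NH0 P1=NH2 P2=-
Op 5: best P0=NH0 P1=NH2 P2=-
Op 6: best P0=NH0 P1=NH2 P2=-
Op 7: best P0=- P1=NH2 P2=-
Op 8: best P0=- P1=- P2=-
Op 9: best P0=NH1 P1=- P2=-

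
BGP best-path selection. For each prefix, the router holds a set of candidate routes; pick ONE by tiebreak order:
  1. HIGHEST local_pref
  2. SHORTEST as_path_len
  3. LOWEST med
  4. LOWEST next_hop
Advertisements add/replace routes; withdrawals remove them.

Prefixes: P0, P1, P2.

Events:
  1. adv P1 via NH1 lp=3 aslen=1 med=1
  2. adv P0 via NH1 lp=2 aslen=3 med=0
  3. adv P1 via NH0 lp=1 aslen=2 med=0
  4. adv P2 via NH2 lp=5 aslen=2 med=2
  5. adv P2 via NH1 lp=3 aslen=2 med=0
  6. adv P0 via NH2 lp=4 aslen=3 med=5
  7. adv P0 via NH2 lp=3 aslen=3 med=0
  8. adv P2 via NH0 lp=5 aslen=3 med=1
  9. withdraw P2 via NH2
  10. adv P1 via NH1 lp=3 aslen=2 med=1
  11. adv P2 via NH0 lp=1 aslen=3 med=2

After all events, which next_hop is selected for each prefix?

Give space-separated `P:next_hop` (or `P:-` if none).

Answer: P0:NH2 P1:NH1 P2:NH1

Derivation:
Op 1: best P0=- P1=NH1 P2=-
Op 2: best P0=NH1 P1=NH1 P2=-
Op 3: best P0=NH1 P1=NH1 P2=-
Op 4: best P0=NH1 P1=NH1 P2=NH2
Op 5: best P0=NH1 P1=NH1 P2=NH2
Op 6: best P0=NH2 P1=NH1 P2=NH2
Op 7: best P0=NH2 P1=NH1 P2=NH2
Op 8: best P0=NH2 P1=NH1 P2=NH2
Op 9: best P0=NH2 P1=NH1 P2=NH0
Op 10: best P0=NH2 P1=NH1 P2=NH0
Op 11: best P0=NH2 P1=NH1 P2=NH1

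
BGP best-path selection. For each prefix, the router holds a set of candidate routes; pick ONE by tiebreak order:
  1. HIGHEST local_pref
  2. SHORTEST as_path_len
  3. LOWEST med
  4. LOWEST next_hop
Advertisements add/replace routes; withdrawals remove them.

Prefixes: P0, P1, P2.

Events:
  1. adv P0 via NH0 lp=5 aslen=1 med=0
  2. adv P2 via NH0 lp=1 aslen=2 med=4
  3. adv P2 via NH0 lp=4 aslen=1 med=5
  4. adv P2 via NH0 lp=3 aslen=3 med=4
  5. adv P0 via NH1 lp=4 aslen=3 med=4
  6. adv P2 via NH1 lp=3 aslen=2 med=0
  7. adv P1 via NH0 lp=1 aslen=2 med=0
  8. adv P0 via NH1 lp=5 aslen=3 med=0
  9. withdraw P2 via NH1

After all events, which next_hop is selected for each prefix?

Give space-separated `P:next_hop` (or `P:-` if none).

Answer: P0:NH0 P1:NH0 P2:NH0

Derivation:
Op 1: best P0=NH0 P1=- P2=-
Op 2: best P0=NH0 P1=- P2=NH0
Op 3: best P0=NH0 P1=- P2=NH0
Op 4: best P0=NH0 P1=- P2=NH0
Op 5: best P0=NH0 P1=- P2=NH0
Op 6: best P0=NH0 P1=- P2=NH1
Op 7: best P0=NH0 P1=NH0 P2=NH1
Op 8: best P0=NH0 P1=NH0 P2=NH1
Op 9: best P0=NH0 P1=NH0 P2=NH0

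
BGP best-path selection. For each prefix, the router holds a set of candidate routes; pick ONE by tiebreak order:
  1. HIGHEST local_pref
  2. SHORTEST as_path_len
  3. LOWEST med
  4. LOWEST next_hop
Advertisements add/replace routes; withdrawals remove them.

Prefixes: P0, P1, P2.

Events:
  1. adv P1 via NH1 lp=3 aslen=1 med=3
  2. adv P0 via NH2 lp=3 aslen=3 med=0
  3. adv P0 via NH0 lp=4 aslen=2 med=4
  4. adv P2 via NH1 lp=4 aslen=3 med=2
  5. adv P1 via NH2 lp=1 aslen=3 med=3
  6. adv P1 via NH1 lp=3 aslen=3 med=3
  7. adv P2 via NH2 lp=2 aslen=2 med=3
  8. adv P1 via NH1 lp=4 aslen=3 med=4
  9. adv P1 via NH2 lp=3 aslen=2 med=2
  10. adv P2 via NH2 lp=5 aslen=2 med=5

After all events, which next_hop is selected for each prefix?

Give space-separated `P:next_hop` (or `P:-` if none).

Answer: P0:NH0 P1:NH1 P2:NH2

Derivation:
Op 1: best P0=- P1=NH1 P2=-
Op 2: best P0=NH2 P1=NH1 P2=-
Op 3: best P0=NH0 P1=NH1 P2=-
Op 4: best P0=NH0 P1=NH1 P2=NH1
Op 5: best P0=NH0 P1=NH1 P2=NH1
Op 6: best P0=NH0 P1=NH1 P2=NH1
Op 7: best P0=NH0 P1=NH1 P2=NH1
Op 8: best P0=NH0 P1=NH1 P2=NH1
Op 9: best P0=NH0 P1=NH1 P2=NH1
Op 10: best P0=NH0 P1=NH1 P2=NH2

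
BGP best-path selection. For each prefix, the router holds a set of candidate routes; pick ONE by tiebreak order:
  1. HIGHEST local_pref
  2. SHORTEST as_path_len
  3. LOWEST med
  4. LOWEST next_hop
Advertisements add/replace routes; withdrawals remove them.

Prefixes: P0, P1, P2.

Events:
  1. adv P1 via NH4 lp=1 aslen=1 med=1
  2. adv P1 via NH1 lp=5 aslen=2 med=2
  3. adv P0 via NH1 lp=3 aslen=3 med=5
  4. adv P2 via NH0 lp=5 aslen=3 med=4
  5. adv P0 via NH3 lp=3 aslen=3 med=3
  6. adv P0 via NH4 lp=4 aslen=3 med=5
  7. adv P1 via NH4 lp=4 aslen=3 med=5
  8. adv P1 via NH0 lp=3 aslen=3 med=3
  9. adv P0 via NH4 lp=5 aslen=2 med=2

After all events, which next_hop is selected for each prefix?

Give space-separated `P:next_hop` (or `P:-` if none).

Answer: P0:NH4 P1:NH1 P2:NH0

Derivation:
Op 1: best P0=- P1=NH4 P2=-
Op 2: best P0=- P1=NH1 P2=-
Op 3: best P0=NH1 P1=NH1 P2=-
Op 4: best P0=NH1 P1=NH1 P2=NH0
Op 5: best P0=NH3 P1=NH1 P2=NH0
Op 6: best P0=NH4 P1=NH1 P2=NH0
Op 7: best P0=NH4 P1=NH1 P2=NH0
Op 8: best P0=NH4 P1=NH1 P2=NH0
Op 9: best P0=NH4 P1=NH1 P2=NH0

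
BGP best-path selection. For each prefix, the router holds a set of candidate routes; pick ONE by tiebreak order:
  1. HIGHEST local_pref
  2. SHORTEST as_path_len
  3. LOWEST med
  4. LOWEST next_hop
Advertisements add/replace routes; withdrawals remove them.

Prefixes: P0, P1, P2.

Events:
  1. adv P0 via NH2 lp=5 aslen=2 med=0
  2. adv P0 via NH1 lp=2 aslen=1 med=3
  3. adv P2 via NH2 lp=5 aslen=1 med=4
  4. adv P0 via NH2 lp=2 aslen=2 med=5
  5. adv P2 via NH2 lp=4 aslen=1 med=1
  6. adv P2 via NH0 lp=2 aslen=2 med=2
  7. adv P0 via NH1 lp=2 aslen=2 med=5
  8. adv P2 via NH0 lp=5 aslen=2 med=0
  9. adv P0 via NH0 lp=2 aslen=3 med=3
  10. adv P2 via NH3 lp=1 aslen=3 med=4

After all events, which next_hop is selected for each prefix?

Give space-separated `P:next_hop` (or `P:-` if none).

Answer: P0:NH1 P1:- P2:NH0

Derivation:
Op 1: best P0=NH2 P1=- P2=-
Op 2: best P0=NH2 P1=- P2=-
Op 3: best P0=NH2 P1=- P2=NH2
Op 4: best P0=NH1 P1=- P2=NH2
Op 5: best P0=NH1 P1=- P2=NH2
Op 6: best P0=NH1 P1=- P2=NH2
Op 7: best P0=NH1 P1=- P2=NH2
Op 8: best P0=NH1 P1=- P2=NH0
Op 9: best P0=NH1 P1=- P2=NH0
Op 10: best P0=NH1 P1=- P2=NH0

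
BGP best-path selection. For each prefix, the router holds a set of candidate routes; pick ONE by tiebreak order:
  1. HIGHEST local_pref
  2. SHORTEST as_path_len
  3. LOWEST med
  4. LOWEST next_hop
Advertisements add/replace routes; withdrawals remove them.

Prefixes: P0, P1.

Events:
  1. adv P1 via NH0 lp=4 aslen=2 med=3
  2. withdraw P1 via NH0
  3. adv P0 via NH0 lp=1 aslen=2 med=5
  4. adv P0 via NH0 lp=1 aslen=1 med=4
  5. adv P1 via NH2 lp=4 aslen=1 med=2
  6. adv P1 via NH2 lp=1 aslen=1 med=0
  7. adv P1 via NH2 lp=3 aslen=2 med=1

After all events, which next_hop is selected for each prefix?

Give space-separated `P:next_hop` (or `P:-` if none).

Op 1: best P0=- P1=NH0
Op 2: best P0=- P1=-
Op 3: best P0=NH0 P1=-
Op 4: best P0=NH0 P1=-
Op 5: best P0=NH0 P1=NH2
Op 6: best P0=NH0 P1=NH2
Op 7: best P0=NH0 P1=NH2

Answer: P0:NH0 P1:NH2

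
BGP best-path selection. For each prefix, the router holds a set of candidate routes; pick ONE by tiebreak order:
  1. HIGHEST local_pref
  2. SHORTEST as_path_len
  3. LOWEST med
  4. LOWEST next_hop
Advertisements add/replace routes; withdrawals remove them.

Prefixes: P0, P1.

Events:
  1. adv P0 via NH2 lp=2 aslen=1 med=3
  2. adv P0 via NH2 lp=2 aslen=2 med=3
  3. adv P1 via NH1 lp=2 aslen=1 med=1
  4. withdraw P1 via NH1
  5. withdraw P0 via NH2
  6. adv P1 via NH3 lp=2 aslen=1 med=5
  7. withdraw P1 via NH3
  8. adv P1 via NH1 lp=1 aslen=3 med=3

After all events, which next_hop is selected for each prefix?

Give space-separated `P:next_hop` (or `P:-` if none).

Answer: P0:- P1:NH1

Derivation:
Op 1: best P0=NH2 P1=-
Op 2: best P0=NH2 P1=-
Op 3: best P0=NH2 P1=NH1
Op 4: best P0=NH2 P1=-
Op 5: best P0=- P1=-
Op 6: best P0=- P1=NH3
Op 7: best P0=- P1=-
Op 8: best P0=- P1=NH1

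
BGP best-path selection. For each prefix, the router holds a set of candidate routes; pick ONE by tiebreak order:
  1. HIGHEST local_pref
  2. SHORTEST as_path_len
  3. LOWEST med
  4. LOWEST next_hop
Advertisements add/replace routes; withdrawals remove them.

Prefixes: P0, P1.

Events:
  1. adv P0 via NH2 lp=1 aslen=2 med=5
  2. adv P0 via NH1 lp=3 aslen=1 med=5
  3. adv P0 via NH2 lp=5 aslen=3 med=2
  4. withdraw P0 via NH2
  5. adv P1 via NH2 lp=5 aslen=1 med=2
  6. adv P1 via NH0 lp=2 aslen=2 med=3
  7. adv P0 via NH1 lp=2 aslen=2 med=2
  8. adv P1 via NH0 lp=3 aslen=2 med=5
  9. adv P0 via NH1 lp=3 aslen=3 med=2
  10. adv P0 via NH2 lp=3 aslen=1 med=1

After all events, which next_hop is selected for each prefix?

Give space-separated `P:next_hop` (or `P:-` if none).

Op 1: best P0=NH2 P1=-
Op 2: best P0=NH1 P1=-
Op 3: best P0=NH2 P1=-
Op 4: best P0=NH1 P1=-
Op 5: best P0=NH1 P1=NH2
Op 6: best P0=NH1 P1=NH2
Op 7: best P0=NH1 P1=NH2
Op 8: best P0=NH1 P1=NH2
Op 9: best P0=NH1 P1=NH2
Op 10: best P0=NH2 P1=NH2

Answer: P0:NH2 P1:NH2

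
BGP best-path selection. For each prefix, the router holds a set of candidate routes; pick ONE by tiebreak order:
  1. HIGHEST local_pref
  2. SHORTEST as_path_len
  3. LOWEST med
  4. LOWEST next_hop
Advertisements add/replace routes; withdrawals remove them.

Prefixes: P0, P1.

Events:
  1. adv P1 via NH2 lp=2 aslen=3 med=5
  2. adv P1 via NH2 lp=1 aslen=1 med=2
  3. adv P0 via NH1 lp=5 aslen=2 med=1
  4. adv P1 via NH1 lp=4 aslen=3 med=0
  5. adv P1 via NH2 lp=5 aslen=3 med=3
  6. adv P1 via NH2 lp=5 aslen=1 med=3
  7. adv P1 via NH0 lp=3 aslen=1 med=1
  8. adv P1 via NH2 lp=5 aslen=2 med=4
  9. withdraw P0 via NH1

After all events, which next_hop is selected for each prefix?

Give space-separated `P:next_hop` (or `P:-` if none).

Answer: P0:- P1:NH2

Derivation:
Op 1: best P0=- P1=NH2
Op 2: best P0=- P1=NH2
Op 3: best P0=NH1 P1=NH2
Op 4: best P0=NH1 P1=NH1
Op 5: best P0=NH1 P1=NH2
Op 6: best P0=NH1 P1=NH2
Op 7: best P0=NH1 P1=NH2
Op 8: best P0=NH1 P1=NH2
Op 9: best P0=- P1=NH2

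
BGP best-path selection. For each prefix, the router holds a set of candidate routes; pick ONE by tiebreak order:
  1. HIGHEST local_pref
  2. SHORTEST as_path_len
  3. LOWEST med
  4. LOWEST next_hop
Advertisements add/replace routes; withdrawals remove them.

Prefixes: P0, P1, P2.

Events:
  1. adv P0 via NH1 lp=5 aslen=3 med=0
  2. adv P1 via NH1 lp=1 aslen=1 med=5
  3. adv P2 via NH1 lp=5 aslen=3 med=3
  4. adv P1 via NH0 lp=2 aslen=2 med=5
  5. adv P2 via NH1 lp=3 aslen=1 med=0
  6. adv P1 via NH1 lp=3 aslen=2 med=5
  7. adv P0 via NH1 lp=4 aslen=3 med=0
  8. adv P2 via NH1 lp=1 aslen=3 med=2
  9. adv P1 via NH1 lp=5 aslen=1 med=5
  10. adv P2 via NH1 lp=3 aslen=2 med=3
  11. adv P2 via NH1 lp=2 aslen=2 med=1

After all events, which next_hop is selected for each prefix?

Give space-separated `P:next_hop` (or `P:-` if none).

Answer: P0:NH1 P1:NH1 P2:NH1

Derivation:
Op 1: best P0=NH1 P1=- P2=-
Op 2: best P0=NH1 P1=NH1 P2=-
Op 3: best P0=NH1 P1=NH1 P2=NH1
Op 4: best P0=NH1 P1=NH0 P2=NH1
Op 5: best P0=NH1 P1=NH0 P2=NH1
Op 6: best P0=NH1 P1=NH1 P2=NH1
Op 7: best P0=NH1 P1=NH1 P2=NH1
Op 8: best P0=NH1 P1=NH1 P2=NH1
Op 9: best P0=NH1 P1=NH1 P2=NH1
Op 10: best P0=NH1 P1=NH1 P2=NH1
Op 11: best P0=NH1 P1=NH1 P2=NH1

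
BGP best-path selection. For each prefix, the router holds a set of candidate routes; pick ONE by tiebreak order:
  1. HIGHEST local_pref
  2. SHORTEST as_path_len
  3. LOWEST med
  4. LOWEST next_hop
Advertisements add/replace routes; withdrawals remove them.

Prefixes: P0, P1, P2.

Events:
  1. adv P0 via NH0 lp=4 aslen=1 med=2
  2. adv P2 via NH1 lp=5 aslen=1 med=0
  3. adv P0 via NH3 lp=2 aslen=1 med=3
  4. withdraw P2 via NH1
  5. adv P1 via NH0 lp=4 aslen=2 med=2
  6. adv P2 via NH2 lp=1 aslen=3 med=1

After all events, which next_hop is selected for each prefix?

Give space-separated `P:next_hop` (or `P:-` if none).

Op 1: best P0=NH0 P1=- P2=-
Op 2: best P0=NH0 P1=- P2=NH1
Op 3: best P0=NH0 P1=- P2=NH1
Op 4: best P0=NH0 P1=- P2=-
Op 5: best P0=NH0 P1=NH0 P2=-
Op 6: best P0=NH0 P1=NH0 P2=NH2

Answer: P0:NH0 P1:NH0 P2:NH2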